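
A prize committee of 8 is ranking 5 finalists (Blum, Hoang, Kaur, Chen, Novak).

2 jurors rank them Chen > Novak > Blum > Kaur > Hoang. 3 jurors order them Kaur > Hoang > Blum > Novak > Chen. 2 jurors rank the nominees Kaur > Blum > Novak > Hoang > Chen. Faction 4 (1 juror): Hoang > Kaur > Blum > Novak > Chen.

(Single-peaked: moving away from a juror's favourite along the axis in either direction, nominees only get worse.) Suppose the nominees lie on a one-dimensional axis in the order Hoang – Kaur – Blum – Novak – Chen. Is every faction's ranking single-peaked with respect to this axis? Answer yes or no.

yes

Axis positions: Hoang=1, Kaur=2, Blum=3, Novak=4, Chen=5.
Faction 1 (peak Chen at position 5): ranking walks positions 5-4-3-2-1, expanding outward from the peak — single-peaked.
Faction 2 (peak Kaur at position 2): ranking walks positions 2-1-3-4-5, expanding outward from the peak — single-peaked.
Faction 3 (peak Kaur at position 2): ranking walks positions 2-3-4-1-5, expanding outward from the peak — single-peaked.
Faction 4 (peak Hoang at position 1): ranking walks positions 1-2-3-4-5, expanding outward from the peak — single-peaked.
Every ranking is single-peaked on this axis.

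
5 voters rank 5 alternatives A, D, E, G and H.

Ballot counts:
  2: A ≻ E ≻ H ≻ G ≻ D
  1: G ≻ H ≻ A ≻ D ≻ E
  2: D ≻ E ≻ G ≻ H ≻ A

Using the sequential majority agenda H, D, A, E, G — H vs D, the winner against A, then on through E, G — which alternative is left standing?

E

Round 1: H vs D — 3–2, H advances.
Round 2: H vs A — 3–2, H advances.
Round 3: H vs E — 1–4, E advances.
Round 4: E vs G — 4–1, E advances.
The agenda winner is E.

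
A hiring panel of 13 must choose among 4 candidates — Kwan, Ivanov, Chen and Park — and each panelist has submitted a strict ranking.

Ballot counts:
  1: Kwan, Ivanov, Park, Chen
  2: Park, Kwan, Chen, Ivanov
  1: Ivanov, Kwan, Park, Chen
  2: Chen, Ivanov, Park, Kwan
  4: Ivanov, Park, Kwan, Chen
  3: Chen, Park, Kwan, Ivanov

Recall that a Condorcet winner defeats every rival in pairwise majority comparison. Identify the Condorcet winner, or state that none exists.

none

Check each pair by majority over 13 ballots:
Kwan vs Ivanov: Kwan is ranked higher on 1+2+3 = 6 ballots, Ivanov on 7. Ivanov wins 7–6.
Kwan vs Chen: 8 to 5, Kwan.
Kwan vs Park: 2 to 11, Park.
Ivanov vs Chen: Ivanov preferred on 1+1+4 = 6 ballots; Chen wins 7–6.
Ivanov vs Park: Ivanov preferred on 1+1+2+4 = 8 ballots; Ivanov wins 8–5.
Chen vs Park: Chen is ranked higher on 2+3 = 5 ballots, Park on 8. Park wins 8–5.
No candidate is unbeaten: Kwan loses to Ivanov; Ivanov loses to Chen; Chen loses to Kwan; Park loses to Ivanov. In particular Kwan beats Chen beats Ivanov beats Kwan is a majority cycle — no Condorcet winner exists.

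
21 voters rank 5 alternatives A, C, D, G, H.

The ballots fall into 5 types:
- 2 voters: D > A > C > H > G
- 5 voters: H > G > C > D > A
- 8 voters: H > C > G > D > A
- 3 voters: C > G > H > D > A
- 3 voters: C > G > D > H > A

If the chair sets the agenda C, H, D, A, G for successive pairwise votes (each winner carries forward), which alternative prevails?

Round 1: C vs H — 8–13, H advances.
Round 2: H vs D — 16–5, H advances.
Round 3: H vs A — 19–2, H advances.
Round 4: H vs G — 15–6, H advances.
The agenda winner is H.

H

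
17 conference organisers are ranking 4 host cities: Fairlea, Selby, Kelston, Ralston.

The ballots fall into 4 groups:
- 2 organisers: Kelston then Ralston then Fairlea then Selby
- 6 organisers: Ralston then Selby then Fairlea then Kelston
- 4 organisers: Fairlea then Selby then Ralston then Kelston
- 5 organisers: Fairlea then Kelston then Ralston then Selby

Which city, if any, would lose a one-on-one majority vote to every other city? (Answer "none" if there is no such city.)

Head-to-head results (17 organisers):
Fairlea vs Selby: Fairlea, 11–6.
Fairlea vs Kelston: 6+4+5 = 15 for Fairlea, 2 for Kelston — Fairlea by 15–2.
Fairlea vs Ralston: Fairlea wins 9–8.
Selby–Kelston: Selby 10–7.
Selby vs Ralston: Ralston, 13–4.
Kelston–Ralston: Ralston 10–7.
Kelston is beaten in every head-to-head and is the Condorcet loser.

Kelston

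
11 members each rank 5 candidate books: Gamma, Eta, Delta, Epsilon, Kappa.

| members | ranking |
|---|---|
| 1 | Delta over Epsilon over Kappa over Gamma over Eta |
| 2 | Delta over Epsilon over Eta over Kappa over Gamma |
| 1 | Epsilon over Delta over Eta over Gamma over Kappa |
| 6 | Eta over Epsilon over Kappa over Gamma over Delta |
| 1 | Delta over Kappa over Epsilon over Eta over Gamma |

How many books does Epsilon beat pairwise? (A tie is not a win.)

Epsilon against each rival (11 members):
Epsilon vs Gamma: Epsilon wins 11–0.
Epsilon–Eta: Eta 6–5.
Epsilon vs Delta: Epsilon is ranked higher on 1+6 = 7 ballots, Delta on 4. Epsilon wins 7–4.
Epsilon vs Kappa: Epsilon, 10–1.
Epsilon beats Gamma, Delta, Kappa; loses to Eta — 3 pairwise wins.

3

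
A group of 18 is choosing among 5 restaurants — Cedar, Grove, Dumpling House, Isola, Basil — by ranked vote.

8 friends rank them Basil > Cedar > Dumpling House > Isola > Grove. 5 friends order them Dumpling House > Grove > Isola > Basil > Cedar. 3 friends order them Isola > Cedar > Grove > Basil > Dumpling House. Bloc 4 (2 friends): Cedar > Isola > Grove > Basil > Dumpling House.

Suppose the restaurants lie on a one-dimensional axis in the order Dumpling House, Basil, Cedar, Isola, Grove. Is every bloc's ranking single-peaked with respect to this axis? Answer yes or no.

Axis positions: Dumpling House=1, Basil=2, Cedar=3, Isola=4, Grove=5.
Bloc 1 (peak Basil at position 2): ranking walks positions 2-3-1-4-5, expanding outward from the peak — single-peaked.
Bloc 2: ranking walks positions 1-5-4-2-3; Grove is ranked above Basil even though Basil lies between Grove and the peak Dumpling House on the axis — preferences dip and rise again. Not single-peaked.
Bloc 3 (peak Isola at position 4): ranking walks positions 4-3-5-2-1, expanding outward from the peak — single-peaked.
Bloc 4 (peak Cedar at position 3): ranking walks positions 3-4-5-2-1, expanding outward from the peak — single-peaked.
Bloc 2 violates single-peakedness, so the profile is not single-peaked on this axis.

no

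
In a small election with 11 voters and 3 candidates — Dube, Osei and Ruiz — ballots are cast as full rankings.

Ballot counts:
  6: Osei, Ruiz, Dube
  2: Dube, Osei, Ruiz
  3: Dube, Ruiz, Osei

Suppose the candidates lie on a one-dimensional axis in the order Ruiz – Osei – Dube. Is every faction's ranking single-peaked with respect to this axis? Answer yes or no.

no

Axis positions: Ruiz=1, Osei=2, Dube=3.
Faction 1 (peak Osei at position 2): ranking walks positions 2-1-3, expanding outward from the peak — single-peaked.
Faction 2 (peak Dube at position 3): ranking walks positions 3-2-1, expanding outward from the peak — single-peaked.
Faction 3: ranking walks positions 3-1-2; Ruiz is ranked above Osei even though Osei lies between Ruiz and the peak Dube on the axis — preferences dip and rise again. Not single-peaked.
Faction 3 violates single-peakedness, so the profile is not single-peaked on this axis.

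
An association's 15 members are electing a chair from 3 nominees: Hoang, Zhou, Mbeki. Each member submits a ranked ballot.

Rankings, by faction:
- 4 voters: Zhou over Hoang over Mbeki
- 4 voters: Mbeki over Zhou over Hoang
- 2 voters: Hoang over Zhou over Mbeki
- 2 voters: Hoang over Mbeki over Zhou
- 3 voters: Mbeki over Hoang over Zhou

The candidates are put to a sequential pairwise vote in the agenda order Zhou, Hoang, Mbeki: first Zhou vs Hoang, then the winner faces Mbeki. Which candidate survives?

Round 1: Zhou vs Hoang — 8–7, Zhou advances.
Round 2: Zhou vs Mbeki — 6–9, Mbeki advances.
Mbeki survives the agenda.

Mbeki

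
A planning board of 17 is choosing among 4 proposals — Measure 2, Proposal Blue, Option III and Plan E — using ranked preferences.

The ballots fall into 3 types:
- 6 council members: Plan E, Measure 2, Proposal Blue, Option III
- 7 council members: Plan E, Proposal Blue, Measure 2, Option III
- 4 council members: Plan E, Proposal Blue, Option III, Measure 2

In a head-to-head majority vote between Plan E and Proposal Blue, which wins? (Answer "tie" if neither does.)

Ballots ranking Plan E above Proposal Blue: 6 + 7 + 4 = 17.
Ballots ranking Proposal Blue above Plan E: 17 − 17 = 0.
Plan E wins the head-to-head 17–0.

Plan E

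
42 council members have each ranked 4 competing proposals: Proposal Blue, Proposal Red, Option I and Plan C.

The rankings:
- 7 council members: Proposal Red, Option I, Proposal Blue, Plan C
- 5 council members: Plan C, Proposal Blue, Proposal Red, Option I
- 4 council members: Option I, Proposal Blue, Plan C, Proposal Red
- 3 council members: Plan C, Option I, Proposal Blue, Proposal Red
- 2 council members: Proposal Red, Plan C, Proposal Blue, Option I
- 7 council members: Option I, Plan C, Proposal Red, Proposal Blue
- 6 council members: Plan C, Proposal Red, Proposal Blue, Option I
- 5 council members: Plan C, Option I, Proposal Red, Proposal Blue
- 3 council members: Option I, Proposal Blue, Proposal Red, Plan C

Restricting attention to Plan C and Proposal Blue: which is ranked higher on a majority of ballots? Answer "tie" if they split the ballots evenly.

Plan C

Ballots ranking Plan C above Proposal Blue: 5 + 3 + 2 + 7 + 6 + 5 = 28.
Ballots ranking Proposal Blue above Plan C: 42 − 28 = 14.
Plan C wins the head-to-head 28–14.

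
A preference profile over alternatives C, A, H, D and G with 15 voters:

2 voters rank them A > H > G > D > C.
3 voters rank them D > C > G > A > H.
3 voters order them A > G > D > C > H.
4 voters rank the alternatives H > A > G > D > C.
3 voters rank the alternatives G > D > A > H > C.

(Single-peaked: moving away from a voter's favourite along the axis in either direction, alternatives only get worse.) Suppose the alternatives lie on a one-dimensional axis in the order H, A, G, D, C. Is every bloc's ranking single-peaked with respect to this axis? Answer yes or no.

Axis positions: H=1, A=2, G=3, D=4, C=5.
Bloc 1 (peak A at position 2): ranking walks positions 2-1-3-4-5, expanding outward from the peak — single-peaked.
Bloc 2 (peak D at position 4): ranking walks positions 4-5-3-2-1, expanding outward from the peak — single-peaked.
Bloc 3 (peak A at position 2): ranking walks positions 2-3-4-5-1, expanding outward from the peak — single-peaked.
Bloc 4 (peak H at position 1): ranking walks positions 1-2-3-4-5, expanding outward from the peak — single-peaked.
Bloc 5 (peak G at position 3): ranking walks positions 3-4-2-1-5, expanding outward from the peak — single-peaked.
Every ranking is single-peaked on this axis.

yes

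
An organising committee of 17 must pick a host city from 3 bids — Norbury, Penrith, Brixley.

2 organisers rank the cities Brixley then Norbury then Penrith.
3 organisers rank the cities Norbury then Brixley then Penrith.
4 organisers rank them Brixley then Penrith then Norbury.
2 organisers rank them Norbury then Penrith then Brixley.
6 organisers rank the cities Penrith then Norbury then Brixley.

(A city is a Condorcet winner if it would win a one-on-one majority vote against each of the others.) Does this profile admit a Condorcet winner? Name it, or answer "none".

none

Pairwise majorities:
Norbury–Penrith: Penrith 10–7.
Norbury vs Brixley: Norbury wins 11–6.
Penrith vs Brixley: Brixley wins 9–8.
Each city drops at least one matchup (Norbury loses to Penrith; Penrith loses to Brixley; Brixley loses to Norbury); the cycle Norbury > Brixley > Penrith > Norbury rules out a Condorcet winner.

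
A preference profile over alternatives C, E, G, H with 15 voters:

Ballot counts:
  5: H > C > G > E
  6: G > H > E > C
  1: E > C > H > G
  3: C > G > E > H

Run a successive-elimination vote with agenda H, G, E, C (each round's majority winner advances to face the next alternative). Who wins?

Round 1: H vs G — 6–9, G advances.
Round 2: G vs E — 14–1, G advances.
Round 3: G vs C — 6–9, C advances.
The agenda winner is C.

C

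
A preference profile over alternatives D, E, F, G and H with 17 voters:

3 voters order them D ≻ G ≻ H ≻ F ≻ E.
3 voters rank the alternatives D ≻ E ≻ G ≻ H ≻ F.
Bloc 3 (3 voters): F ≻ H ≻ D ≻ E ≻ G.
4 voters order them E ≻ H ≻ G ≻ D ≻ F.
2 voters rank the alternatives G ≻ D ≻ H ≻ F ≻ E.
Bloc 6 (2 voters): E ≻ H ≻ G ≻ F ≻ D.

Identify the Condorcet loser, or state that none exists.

Pairwise majorities:
D vs E: D wins 11–6.
D vs F: D preferred on 3+3+4+2 = 12 ballots; D wins 12–5.
D vs G: 3+3+3 = 9 for D, 8 for G — D by 9–8.
D–H: H 9–8.
E vs F: E wins 9–8.
E vs G: 3+3+4+2 = 12 for E, 5 for G — E by 12–5.
E vs H: E preferred on 3+4+2 = 9 ballots; E wins 9–8.
F vs G: G, 14–3.
F–H: H 14–3.
G vs H: H, 9–8.
Only F has no wins; F is the Condorcet loser.

F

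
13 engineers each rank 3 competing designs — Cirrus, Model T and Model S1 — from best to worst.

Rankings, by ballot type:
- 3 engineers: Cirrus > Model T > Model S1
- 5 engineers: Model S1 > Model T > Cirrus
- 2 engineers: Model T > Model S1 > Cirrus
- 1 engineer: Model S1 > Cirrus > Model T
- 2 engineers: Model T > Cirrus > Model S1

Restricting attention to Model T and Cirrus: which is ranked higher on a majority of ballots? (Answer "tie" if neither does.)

Ballots ranking Model T above Cirrus: 5 + 2 + 2 = 9.
Ballots ranking Cirrus above Model T: 13 − 9 = 4.
Model T wins the head-to-head 9–4.

Model T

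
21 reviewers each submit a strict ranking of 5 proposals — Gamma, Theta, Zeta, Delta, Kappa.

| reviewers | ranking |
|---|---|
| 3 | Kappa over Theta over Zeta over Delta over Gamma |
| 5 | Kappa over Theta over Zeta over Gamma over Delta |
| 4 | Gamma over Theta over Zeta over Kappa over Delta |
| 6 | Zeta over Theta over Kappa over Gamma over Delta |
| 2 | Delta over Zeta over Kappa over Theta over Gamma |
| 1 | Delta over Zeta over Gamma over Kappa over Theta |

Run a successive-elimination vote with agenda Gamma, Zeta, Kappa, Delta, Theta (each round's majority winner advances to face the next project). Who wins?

Round 1: Gamma vs Zeta — 4–17, Zeta advances.
Round 2: Zeta vs Kappa — 13–8, Zeta advances.
Round 3: Zeta vs Delta — 18–3, Zeta advances.
Round 4: Zeta vs Theta — 9–12, Theta advances.
Theta survives the agenda.

Theta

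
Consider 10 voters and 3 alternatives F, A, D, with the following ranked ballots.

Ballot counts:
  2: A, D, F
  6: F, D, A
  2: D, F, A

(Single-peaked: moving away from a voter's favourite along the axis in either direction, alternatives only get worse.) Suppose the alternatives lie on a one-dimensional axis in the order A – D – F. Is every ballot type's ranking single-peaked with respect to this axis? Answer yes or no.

yes

Axis positions: A=1, D=2, F=3.
Ballot type 1 (peak A at position 1): ranking walks positions 1-2-3, expanding outward from the peak — single-peaked.
Ballot type 2 (peak F at position 3): ranking walks positions 3-2-1, expanding outward from the peak — single-peaked.
Ballot type 3 (peak D at position 2): ranking walks positions 2-3-1, expanding outward from the peak — single-peaked.
Every ranking is single-peaked on this axis.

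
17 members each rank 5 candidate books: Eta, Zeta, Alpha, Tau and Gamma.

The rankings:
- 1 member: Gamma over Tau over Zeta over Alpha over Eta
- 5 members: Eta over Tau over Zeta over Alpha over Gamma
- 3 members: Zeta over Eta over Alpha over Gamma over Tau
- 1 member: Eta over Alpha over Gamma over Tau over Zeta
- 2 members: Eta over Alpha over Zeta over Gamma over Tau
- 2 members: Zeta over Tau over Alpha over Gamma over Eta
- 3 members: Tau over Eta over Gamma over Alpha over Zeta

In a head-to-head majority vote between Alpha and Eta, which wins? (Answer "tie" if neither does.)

Eta

Ballots ranking Alpha above Eta: 1 + 2 = 3.
Ballots ranking Eta above Alpha: 17 − 3 = 14.
Eta wins the head-to-head 14–3.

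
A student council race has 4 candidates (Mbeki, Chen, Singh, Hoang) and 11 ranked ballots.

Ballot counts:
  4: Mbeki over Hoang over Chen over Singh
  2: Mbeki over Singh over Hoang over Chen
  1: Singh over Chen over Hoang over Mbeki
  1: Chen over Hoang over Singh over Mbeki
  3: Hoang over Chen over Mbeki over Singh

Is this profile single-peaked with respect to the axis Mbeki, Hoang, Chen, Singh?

no

Axis positions: Mbeki=1, Hoang=2, Chen=3, Singh=4.
Group 1 (peak Mbeki at position 1): ranking walks positions 1-2-3-4, expanding outward from the peak — single-peaked.
Group 2: ranking walks positions 1-4-2-3; Singh is ranked above Hoang even though Hoang lies between Singh and the peak Mbeki on the axis — preferences dip and rise again. Not single-peaked.
Group 3 (peak Singh at position 4): ranking walks positions 4-3-2-1, expanding outward from the peak — single-peaked.
Group 4 (peak Chen at position 3): ranking walks positions 3-2-4-1, expanding outward from the peak — single-peaked.
Group 5 (peak Hoang at position 2): ranking walks positions 2-3-1-4, expanding outward from the peak — single-peaked.
Group 2 violates single-peakedness, so the profile is not single-peaked on this axis.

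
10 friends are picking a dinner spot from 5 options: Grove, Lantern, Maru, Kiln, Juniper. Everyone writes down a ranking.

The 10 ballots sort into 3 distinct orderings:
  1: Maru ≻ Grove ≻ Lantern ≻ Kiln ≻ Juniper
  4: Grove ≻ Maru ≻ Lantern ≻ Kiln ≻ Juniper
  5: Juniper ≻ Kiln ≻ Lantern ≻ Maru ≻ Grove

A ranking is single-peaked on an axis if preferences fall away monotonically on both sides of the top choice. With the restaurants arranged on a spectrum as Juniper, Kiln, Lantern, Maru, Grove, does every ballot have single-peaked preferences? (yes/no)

yes

Axis positions: Juniper=1, Kiln=2, Lantern=3, Maru=4, Grove=5.
Faction 1 (peak Maru at position 4): ranking walks positions 4-5-3-2-1, expanding outward from the peak — single-peaked.
Faction 2 (peak Grove at position 5): ranking walks positions 5-4-3-2-1, expanding outward from the peak — single-peaked.
Faction 3 (peak Juniper at position 1): ranking walks positions 1-2-3-4-5, expanding outward from the peak — single-peaked.
Every ranking is single-peaked on this axis.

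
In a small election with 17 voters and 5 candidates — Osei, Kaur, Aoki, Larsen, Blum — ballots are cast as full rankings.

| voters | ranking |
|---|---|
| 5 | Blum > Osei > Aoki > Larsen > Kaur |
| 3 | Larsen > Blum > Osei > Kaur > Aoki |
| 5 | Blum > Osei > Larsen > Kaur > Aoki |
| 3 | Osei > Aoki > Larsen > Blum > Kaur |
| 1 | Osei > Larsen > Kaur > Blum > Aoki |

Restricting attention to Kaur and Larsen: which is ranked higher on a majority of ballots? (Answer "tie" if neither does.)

Larsen

No ballot ranks Kaur above Larsen: 0.
Ballots ranking Larsen above Kaur: 17 − 0 = 17.
Larsen wins the head-to-head 17–0.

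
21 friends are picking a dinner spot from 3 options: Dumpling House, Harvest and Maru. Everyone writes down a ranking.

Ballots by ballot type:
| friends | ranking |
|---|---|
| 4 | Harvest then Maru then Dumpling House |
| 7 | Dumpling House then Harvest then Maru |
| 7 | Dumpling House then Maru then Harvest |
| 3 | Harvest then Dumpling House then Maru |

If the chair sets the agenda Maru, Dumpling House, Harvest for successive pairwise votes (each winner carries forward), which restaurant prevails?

Round 1: Maru vs Dumpling House — 4–17, Dumpling House advances.
Round 2: Dumpling House vs Harvest — 14–7, Dumpling House advances.
Dumpling House survives the agenda.

Dumpling House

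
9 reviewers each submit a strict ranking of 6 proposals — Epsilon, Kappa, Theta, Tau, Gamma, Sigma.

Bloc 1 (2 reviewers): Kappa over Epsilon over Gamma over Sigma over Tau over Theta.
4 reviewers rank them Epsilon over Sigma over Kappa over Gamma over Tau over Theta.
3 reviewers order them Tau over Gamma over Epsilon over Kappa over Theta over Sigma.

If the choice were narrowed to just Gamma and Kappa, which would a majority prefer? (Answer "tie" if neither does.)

Ballots ranking Gamma above Kappa: 3.
Ballots ranking Kappa above Gamma: 9 − 3 = 6.
Kappa wins the head-to-head 6–3.

Kappa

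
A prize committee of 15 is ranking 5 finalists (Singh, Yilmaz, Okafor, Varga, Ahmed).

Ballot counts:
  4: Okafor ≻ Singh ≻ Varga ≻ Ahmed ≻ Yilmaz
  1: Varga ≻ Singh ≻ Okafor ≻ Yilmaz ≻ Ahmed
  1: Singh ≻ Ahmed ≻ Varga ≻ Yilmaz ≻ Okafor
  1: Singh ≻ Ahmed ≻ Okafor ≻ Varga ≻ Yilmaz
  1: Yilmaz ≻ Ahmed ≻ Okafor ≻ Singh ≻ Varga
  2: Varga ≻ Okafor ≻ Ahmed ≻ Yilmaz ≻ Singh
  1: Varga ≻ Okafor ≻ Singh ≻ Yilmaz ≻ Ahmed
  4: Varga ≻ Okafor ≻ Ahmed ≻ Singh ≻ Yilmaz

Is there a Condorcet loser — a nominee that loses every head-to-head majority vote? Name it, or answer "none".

Pairwise majorities:
Singh vs Yilmaz: Singh wins 12–3.
Singh–Okafor: Okafor 12–3.
Singh–Varga: Varga 8–7.
Singh vs Ahmed: Singh is ranked higher on 4+1+1+1+1 = 8 ballots, Ahmed on 7. Singh wins 8–7.
Yilmaz vs Okafor: Yilmaz is ranked higher on 1+1 = 2 ballots, Okafor on 13. Okafor wins 13–2.
Yilmaz vs Varga: Varga wins 14–1.
Yilmaz vs Ahmed: Yilmaz preferred on 1+1+1 = 3 ballots; Ahmed wins 12–3.
Okafor vs Varga: Varga, 9–6.
Okafor vs Ahmed: Okafor, 12–3.
Varga–Ahmed: Varga 12–3.
Yilmaz is beaten in every head-to-head and is the Condorcet loser.

Yilmaz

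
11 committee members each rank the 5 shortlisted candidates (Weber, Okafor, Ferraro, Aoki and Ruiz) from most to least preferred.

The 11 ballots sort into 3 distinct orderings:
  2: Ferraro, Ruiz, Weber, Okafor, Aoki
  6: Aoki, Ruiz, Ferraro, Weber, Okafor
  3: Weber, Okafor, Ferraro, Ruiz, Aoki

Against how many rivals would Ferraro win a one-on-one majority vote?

2

Ferraro against each rival (11 committee members):
Ferraro vs Weber: 2+6 = 8 for Ferraro, 3 for Weber — Ferraro by 8–3.
Ferraro–Okafor: Ferraro 8–3.
Ferraro–Aoki: Aoki 6–5.
Ferraro–Ruiz: Ruiz 6–5.
Ferraro beats Weber, Okafor; loses to Aoki, Ruiz — 2 pairwise wins.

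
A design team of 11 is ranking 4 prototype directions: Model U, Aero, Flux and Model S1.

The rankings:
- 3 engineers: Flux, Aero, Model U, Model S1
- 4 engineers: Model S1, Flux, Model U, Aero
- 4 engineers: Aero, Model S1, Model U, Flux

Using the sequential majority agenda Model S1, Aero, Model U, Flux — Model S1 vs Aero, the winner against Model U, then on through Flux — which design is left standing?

Round 1: Model S1 vs Aero — 4–7, Aero advances.
Round 2: Aero vs Model U — 7–4, Aero advances.
Round 3: Aero vs Flux — 4–7, Flux advances.
Flux survives the agenda.

Flux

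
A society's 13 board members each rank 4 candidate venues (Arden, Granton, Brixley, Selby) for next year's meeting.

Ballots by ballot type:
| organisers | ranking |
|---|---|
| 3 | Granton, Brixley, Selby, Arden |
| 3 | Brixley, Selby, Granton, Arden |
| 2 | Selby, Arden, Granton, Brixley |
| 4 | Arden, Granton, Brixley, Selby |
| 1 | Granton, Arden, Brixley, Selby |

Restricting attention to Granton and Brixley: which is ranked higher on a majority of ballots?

Ballots ranking Granton above Brixley: 3 + 2 + 4 + 1 = 10.
Ballots ranking Brixley above Granton: 13 − 10 = 3.
Granton wins the head-to-head 10–3.

Granton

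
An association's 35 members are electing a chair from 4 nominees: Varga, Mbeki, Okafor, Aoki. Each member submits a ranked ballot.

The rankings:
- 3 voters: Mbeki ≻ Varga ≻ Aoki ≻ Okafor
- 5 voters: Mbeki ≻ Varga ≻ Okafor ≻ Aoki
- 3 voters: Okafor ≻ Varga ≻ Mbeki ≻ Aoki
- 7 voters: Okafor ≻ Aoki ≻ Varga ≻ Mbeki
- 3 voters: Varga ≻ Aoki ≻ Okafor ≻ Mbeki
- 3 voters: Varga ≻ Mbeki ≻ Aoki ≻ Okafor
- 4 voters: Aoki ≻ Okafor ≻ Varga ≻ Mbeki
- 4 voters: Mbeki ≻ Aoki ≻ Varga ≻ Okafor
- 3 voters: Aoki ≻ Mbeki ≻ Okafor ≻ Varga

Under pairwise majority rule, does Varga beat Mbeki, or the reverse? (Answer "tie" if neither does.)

Ballots ranking Varga above Mbeki: 3 + 7 + 3 + 3 + 4 = 20.
Ballots ranking Mbeki above Varga: 35 − 20 = 15.
Varga wins the head-to-head 20–15.

Varga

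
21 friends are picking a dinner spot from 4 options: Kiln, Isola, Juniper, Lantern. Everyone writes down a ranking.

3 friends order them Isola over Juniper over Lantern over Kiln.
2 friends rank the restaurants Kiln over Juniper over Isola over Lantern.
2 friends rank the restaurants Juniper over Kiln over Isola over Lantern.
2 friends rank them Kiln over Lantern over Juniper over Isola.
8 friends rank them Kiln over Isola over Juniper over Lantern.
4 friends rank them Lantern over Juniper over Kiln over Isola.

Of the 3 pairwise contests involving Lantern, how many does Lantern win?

Lantern against each rival (21 friends):
Lantern vs Kiln: Lantern preferred on 3+4 = 7 ballots; Kiln wins 14–7.
Lantern vs Isola: 2+4 = 6 for Lantern, 15 for Isola — Isola by 15–6.
Lantern vs Juniper: Juniper, 15–6.
Lantern beats no one; loses to Kiln, Isola, Juniper — 0 pairwise wins.

0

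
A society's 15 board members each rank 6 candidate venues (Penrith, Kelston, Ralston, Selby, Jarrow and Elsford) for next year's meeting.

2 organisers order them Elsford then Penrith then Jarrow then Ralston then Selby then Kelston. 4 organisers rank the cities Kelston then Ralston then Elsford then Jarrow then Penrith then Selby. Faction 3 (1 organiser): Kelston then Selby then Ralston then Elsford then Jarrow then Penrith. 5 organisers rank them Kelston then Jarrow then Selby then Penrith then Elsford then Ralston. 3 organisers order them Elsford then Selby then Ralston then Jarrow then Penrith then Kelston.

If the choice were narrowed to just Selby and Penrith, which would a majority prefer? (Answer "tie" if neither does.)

Selby

Ballots ranking Selby above Penrith: 1 + 5 + 3 = 9.
Ballots ranking Penrith above Selby: 15 − 9 = 6.
Selby wins the head-to-head 9–6.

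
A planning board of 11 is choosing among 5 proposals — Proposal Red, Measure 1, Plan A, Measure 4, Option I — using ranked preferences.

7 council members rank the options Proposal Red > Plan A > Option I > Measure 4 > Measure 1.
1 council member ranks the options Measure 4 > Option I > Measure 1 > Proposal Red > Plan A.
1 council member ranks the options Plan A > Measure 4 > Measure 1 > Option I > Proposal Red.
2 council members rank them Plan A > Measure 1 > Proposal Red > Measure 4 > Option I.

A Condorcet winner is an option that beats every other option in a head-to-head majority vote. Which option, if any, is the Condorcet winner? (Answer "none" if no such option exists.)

Pairwise majorities:
Proposal Red–Measure 1: Proposal Red 7–4.
Proposal Red–Plan A: Proposal Red 8–3.
Proposal Red vs Measure 4: Proposal Red wins 9–2.
Proposal Red vs Option I: Proposal Red wins 9–2.
Measure 1 vs Plan A: Plan A wins 10–1.
Measure 1 vs Measure 4: Measure 4, 9–2.
Measure 1–Option I: Option I 8–3.
Plan A vs Measure 4: Plan A, 10–1.
Plan A vs Option I: Plan A, 10–1.
Measure 4 vs Option I: Option I, 7–4.
Proposal Red beats each of Measure 1, Plan A, Measure 4, Option I — Proposal Red is the Condorcet winner.

Proposal Red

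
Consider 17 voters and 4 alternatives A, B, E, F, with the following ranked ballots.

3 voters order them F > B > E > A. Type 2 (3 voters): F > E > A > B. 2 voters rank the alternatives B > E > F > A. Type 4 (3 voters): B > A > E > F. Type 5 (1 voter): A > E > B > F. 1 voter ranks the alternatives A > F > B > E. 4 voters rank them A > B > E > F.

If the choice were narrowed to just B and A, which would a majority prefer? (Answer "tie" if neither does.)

Ballots ranking B above A: 3 + 2 + 3 = 8.
Ballots ranking A above B: 17 − 8 = 9.
A wins the head-to-head 9–8.

A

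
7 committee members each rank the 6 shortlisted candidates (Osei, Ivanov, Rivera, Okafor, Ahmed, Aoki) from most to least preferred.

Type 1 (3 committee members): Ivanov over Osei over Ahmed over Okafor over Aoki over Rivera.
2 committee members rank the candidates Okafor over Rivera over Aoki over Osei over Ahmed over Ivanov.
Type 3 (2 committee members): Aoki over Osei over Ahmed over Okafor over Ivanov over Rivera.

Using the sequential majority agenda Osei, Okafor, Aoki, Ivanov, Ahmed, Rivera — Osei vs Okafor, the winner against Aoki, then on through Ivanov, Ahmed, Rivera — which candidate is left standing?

Aoki

Round 1: Osei vs Okafor — 5–2, Osei advances.
Round 2: Osei vs Aoki — 3–4, Aoki advances.
Round 3: Aoki vs Ivanov — 4–3, Aoki advances.
Round 4: Aoki vs Ahmed — 4–3, Aoki advances.
Round 5: Aoki vs Rivera — 5–2, Aoki advances.
Aoki survives the agenda.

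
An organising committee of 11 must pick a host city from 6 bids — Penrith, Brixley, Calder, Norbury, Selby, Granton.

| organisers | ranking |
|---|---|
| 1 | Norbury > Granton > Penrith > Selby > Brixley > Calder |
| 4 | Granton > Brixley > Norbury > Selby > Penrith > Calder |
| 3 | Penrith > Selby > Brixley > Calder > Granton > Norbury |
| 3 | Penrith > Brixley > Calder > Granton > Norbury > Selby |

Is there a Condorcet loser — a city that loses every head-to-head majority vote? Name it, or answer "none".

none

Pairwise majorities:
Penrith vs Brixley: Penrith, 7–4.
Penrith vs Calder: Penrith, 11–0.
Penrith vs Norbury: Penrith wins 6–5.
Penrith vs Selby: Penrith preferred on 1+3+3 = 7 ballots; Penrith wins 7–4.
Penrith vs Granton: 6 to 5, Penrith.
Brixley–Calder: Brixley 11–0.
Brixley–Norbury: Brixley 10–1.
Brixley vs Selby: Brixley preferred on 4+3 = 7 ballots; Brixley wins 7–4.
Brixley vs Granton: Brixley is ranked higher on 3+3 = 6 ballots, Granton on 5. Brixley wins 6–5.
Calder vs Norbury: Calder preferred on 3+3 = 6 ballots; Calder wins 6–5.
Calder vs Selby: 3 to 8, Selby.
Calder vs Granton: Calder is ranked higher on 3+3 = 6 ballots, Granton on 5. Calder wins 6–5.
Norbury vs Selby: 1+4+3 = 8 for Norbury, 3 for Selby — Norbury by 8–3.
Norbury vs Granton: Granton, 10–1.
Selby vs Granton: Granton wins 8–3.
Each city has at least one pairwise win (Penrith beats Brixley; Brixley beats Calder; Calder beats Norbury; Norbury beats Selby; Selby beats Calder; Granton beats Norbury) — no Condorcet loser.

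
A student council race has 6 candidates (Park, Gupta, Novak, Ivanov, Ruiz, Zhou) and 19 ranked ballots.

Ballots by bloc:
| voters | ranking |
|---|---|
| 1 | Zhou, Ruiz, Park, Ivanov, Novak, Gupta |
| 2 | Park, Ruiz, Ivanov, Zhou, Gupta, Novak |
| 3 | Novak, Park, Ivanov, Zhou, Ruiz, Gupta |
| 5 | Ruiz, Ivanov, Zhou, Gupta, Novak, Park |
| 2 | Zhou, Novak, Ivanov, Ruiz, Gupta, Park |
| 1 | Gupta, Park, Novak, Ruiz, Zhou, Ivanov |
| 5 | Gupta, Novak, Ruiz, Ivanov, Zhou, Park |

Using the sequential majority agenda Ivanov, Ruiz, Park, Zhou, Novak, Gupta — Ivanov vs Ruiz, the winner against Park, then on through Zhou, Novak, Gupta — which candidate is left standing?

Round 1: Ivanov vs Ruiz — 5–14, Ruiz advances.
Round 2: Ruiz vs Park — 13–6, Ruiz advances.
Round 3: Ruiz vs Zhou — 13–6, Ruiz advances.
Round 4: Ruiz vs Novak — 8–11, Novak advances.
Round 5: Novak vs Gupta — 6–13, Gupta advances.
Gupta survives the agenda.

Gupta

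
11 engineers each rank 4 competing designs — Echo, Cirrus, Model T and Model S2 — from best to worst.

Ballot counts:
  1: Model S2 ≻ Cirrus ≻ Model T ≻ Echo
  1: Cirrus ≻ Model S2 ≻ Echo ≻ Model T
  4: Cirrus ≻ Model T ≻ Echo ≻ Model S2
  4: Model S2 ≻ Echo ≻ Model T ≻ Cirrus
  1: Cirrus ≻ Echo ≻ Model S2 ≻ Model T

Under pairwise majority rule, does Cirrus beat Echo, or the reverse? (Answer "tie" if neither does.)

Ballots ranking Cirrus above Echo: 1 + 1 + 4 + 1 = 7.
Ballots ranking Echo above Cirrus: 11 − 7 = 4.
Cirrus wins the head-to-head 7–4.

Cirrus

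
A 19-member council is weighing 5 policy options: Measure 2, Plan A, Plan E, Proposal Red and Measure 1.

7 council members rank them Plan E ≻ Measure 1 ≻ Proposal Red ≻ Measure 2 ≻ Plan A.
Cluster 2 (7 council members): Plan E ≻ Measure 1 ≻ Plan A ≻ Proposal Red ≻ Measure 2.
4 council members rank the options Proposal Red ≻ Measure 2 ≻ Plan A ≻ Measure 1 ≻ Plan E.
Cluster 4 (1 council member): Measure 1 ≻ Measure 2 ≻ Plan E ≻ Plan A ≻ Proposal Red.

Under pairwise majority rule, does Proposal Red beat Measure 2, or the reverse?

Proposal Red

Ballots ranking Proposal Red above Measure 2: 7 + 7 + 4 = 18.
Ballots ranking Measure 2 above Proposal Red: 19 − 18 = 1.
Proposal Red wins the head-to-head 18–1.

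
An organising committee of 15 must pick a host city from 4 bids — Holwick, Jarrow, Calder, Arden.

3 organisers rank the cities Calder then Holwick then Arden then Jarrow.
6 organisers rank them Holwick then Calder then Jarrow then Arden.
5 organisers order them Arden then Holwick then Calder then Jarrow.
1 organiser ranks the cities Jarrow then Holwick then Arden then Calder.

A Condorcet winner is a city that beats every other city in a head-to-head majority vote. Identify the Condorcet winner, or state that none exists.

Holwick

Head-to-head results (15 organisers):
Holwick vs Jarrow: Holwick, 14–1.
Holwick vs Calder: 12 to 3, Holwick.
Holwick vs Arden: Holwick is ranked higher on 3+6+1 = 10 ballots, Arden on 5. Holwick wins 10–5.
Jarrow–Calder: Calder 14–1.
Jarrow vs Arden: 6+1 = 7 for Jarrow, 8 for Arden — Arden by 8–7.
Calder vs Arden: 3+6 = 9 for Calder, 6 for Arden — Calder by 9–6.
Only Holwick has no losses; Holwick is the Condorcet winner.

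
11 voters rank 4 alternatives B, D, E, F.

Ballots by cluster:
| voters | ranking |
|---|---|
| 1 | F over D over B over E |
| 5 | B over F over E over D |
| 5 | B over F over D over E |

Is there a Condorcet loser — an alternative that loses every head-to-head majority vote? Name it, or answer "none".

E

Pairwise majorities:
B vs D: B, 10–1.
B–E: B 11–0.
B vs F: B is ranked higher on 5+5 = 10 ballots, F on 1. B wins 10–1.
D vs E: D is ranked higher on 1+5 = 6 ballots, E on 5. D wins 6–5.
D vs F: 0 to 11, F.
E vs F: 0 for E, 11 for F — F by 11–0.
E is beaten in every head-to-head and is the Condorcet loser.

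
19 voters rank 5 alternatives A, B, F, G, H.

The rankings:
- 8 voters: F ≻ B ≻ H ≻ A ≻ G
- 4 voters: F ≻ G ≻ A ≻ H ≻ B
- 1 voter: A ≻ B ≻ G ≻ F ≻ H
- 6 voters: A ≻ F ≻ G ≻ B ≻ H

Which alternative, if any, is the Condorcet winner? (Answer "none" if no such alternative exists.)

Check each pair by majority over 19 ballots:
A vs B: 11 to 8, A.
A vs F: A preferred on 1+6 = 7 ballots; F wins 12–7.
A vs G: 15 to 4, A.
A vs H: 11 to 8, A.
B vs F: B preferred on 1 ballot; F wins 18–1.
B vs G: B is ranked higher on 8+1 = 9 ballots, G on 10. G wins 10–9.
B vs H: 8+1+6 = 15 for B, 4 for H — B by 15–4.
F vs G: F preferred on 8+4+6 = 18 ballots; F wins 18–1.
F vs H: 19 to 0, F.
G vs H: G preferred on 4+1+6 = 11 ballots; G wins 11–8.
F beats each of A, B, G, H — F is the Condorcet winner.

F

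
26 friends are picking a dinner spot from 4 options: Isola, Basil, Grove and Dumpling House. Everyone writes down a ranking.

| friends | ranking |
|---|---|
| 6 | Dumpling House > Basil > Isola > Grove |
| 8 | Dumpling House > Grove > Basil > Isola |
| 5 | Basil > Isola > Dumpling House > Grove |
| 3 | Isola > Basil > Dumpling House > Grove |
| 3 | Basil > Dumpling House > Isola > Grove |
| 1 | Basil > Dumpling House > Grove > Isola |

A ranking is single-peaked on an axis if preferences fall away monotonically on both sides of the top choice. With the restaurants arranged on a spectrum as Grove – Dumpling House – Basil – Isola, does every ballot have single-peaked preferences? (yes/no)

Axis positions: Grove=1, Dumpling House=2, Basil=3, Isola=4.
Faction 1 (peak Dumpling House at position 2): ranking walks positions 2-3-4-1, expanding outward from the peak — single-peaked.
Faction 2 (peak Dumpling House at position 2): ranking walks positions 2-1-3-4, expanding outward from the peak — single-peaked.
Faction 3 (peak Basil at position 3): ranking walks positions 3-4-2-1, expanding outward from the peak — single-peaked.
Faction 4 (peak Isola at position 4): ranking walks positions 4-3-2-1, expanding outward from the peak — single-peaked.
Faction 5 (peak Basil at position 3): ranking walks positions 3-2-4-1, expanding outward from the peak — single-peaked.
Faction 6 (peak Basil at position 3): ranking walks positions 3-2-1-4, expanding outward from the peak — single-peaked.
Every ranking is single-peaked on this axis.

yes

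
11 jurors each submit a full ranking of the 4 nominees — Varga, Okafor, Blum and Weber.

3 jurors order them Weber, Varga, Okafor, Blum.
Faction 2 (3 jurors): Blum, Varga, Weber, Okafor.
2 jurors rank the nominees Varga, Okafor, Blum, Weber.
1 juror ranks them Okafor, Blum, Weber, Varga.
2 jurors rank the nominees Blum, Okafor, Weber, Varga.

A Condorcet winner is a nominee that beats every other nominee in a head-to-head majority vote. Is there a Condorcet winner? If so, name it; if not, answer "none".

Head-to-head results (11 jurors):
Varga vs Okafor: Varga, 8–3.
Varga vs Blum: Blum, 6–5.
Varga–Weber: Weber 6–5.
Okafor vs Blum: Okafor wins 6–5.
Okafor vs Weber: Weber wins 6–5.
Blum vs Weber: Blum wins 8–3.
Each nominee drops at least one matchup (Varga loses to Blum; Okafor loses to Varga; Blum loses to Okafor; Weber loses to Blum); the cycle Varga > Okafor > Blum > Varga rules out a Condorcet winner.

none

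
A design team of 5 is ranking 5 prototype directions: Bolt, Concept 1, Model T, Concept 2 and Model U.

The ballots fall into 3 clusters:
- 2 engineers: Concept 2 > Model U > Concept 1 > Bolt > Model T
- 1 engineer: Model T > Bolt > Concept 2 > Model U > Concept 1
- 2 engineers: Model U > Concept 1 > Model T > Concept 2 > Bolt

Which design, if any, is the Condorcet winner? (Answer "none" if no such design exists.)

none

Check each pair by majority over 5 ballots:
Bolt vs Concept 1: Concept 1 wins 4–1.
Bolt vs Model T: Model T wins 3–2.
Bolt vs Concept 2: Concept 2, 4–1.
Bolt–Model U: Model U 4–1.
Concept 1 vs Model T: Concept 1, 4–1.
Concept 1 vs Concept 2: Concept 2, 3–2.
Concept 1 vs Model U: Model U, 5–0.
Model T vs Concept 2: Model T, 3–2.
Model T vs Model U: Model U, 4–1.
Concept 2 vs Model U: Concept 2, 3–2.
No design is unbeaten: Bolt loses to Concept 1; Concept 1 loses to Concept 2; Model T loses to Concept 1; Concept 2 loses to Model T; Model U loses to Concept 2. In particular Concept 1 beats Model T beats Concept 2 beats Concept 1 is a majority cycle — no Condorcet winner exists.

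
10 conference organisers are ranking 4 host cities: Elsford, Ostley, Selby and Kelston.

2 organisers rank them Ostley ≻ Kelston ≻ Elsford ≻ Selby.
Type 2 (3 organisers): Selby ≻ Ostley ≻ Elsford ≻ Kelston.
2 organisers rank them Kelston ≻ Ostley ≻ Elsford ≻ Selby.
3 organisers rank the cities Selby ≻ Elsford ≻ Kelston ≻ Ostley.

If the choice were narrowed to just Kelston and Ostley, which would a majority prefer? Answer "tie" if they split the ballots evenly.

tie

Ballots ranking Kelston above Ostley: 2 + 3 = 5.
Ballots ranking Ostley above Kelston: 10 − 5 = 5.
5–5: the pair ties.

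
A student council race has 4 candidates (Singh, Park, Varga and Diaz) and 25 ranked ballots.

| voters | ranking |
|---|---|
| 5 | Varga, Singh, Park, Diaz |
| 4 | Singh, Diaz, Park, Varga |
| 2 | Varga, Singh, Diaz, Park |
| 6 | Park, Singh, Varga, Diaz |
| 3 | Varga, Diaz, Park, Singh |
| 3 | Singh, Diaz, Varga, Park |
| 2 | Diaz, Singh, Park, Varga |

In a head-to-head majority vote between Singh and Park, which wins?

Ballots ranking Singh above Park: 5 + 4 + 2 + 3 + 2 = 16.
Ballots ranking Park above Singh: 25 − 16 = 9.
Singh wins the head-to-head 16–9.

Singh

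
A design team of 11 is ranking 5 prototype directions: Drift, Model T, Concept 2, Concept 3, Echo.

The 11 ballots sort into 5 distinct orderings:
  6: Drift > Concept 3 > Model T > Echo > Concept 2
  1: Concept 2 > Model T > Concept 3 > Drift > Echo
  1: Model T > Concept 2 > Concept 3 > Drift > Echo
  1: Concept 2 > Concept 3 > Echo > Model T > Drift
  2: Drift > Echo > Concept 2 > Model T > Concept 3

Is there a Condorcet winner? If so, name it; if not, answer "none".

Drift

Pairwise majorities:
Drift–Model T: Drift 8–3.
Drift vs Concept 2: Drift, 8–3.
Drift vs Concept 3: Drift, 8–3.
Drift–Echo: Drift 10–1.
Model T–Concept 2: Model T 7–4.
Model T vs Concept 3: Concept 3 wins 7–4.
Model T vs Echo: Model T wins 8–3.
Concept 2 vs Concept 3: Concept 3 wins 6–5.
Concept 2–Echo: Echo 8–3.
Concept 3–Echo: Concept 3 9–2.
Drift wins every pairwise contest, so Drift is the Condorcet winner.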